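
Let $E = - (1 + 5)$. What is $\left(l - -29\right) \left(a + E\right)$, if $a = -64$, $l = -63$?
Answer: $2380$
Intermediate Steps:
$E = -6$ ($E = \left(-1\right) 6 = -6$)
$\left(l - -29\right) \left(a + E\right) = \left(-63 - -29\right) \left(-64 - 6\right) = \left(-63 + 29\right) \left(-70\right) = \left(-34\right) \left(-70\right) = 2380$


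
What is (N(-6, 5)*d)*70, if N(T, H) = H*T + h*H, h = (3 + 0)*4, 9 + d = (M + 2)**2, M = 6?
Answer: 115500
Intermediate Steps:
d = 55 (d = -9 + (6 + 2)**2 = -9 + 8**2 = -9 + 64 = 55)
h = 12 (h = 3*4 = 12)
N(T, H) = 12*H + H*T (N(T, H) = H*T + 12*H = 12*H + H*T)
(N(-6, 5)*d)*70 = ((5*(12 - 6))*55)*70 = ((5*6)*55)*70 = (30*55)*70 = 1650*70 = 115500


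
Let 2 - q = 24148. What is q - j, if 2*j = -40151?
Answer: -8141/2 ≈ -4070.5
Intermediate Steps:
q = -24146 (q = 2 - 1*24148 = 2 - 24148 = -24146)
j = -40151/2 (j = (½)*(-40151) = -40151/2 ≈ -20076.)
q - j = -24146 - 1*(-40151/2) = -24146 + 40151/2 = -8141/2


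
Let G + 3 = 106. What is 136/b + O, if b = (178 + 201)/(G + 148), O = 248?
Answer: 128128/379 ≈ 338.07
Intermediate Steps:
G = 103 (G = -3 + 106 = 103)
b = 379/251 (b = (178 + 201)/(103 + 148) = 379/251 ≈ 1.5100)
136/b + O = 136/(379/251) + 248 = 136*(251/379) + 248 = 34136/379 + 248 = 128128/379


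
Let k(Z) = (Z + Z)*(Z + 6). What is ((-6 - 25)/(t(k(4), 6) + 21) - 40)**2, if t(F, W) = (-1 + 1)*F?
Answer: 758641/441 ≈ 1720.3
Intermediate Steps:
k(Z) = 2*Z*(6 + Z) (k(Z) = (2*Z)*(6 + Z) = 2*Z*(6 + Z))
t(F, W) = 0 (t(F, W) = 0*F = 0)
((-6 - 25)/(t(k(4), 6) + 21) - 40)**2 = ((-6 - 25)/(0 + 21) - 40)**2 = (-31/21 - 40)**2 = (-871/21)**2 = 758641/441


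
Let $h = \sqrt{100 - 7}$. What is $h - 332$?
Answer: $-332 + \sqrt{93} \approx -322.36$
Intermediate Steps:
$h = \sqrt{93} \approx 9.6436$
$h - 332 = \sqrt{93} - 332 = -332 + \sqrt{93}$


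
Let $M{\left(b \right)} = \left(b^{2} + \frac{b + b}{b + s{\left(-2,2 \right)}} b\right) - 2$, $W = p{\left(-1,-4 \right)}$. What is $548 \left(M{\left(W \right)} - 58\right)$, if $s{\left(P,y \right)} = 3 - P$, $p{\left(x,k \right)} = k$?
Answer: $-6576$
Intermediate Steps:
$W = -4$
$M{\left(b \right)} = -2 + b^{2} + \frac{2 b^{2}}{5 + b}$ ($M{\left(b \right)} = \left(b^{2} + \frac{b + b}{b + \left(3 - -2\right)} b\right) - 2 = \left(b^{2} + \frac{2 b}{b + \left(3 + 2\right)} b\right) - 2 = \left(b^{2} + \frac{2 b}{b + 5} b\right) - 2 = \left(b^{2} + \frac{2 b}{5 + b} b\right) - 2 = \left(b^{2} + \frac{2 b^{2}}{5 + b}\right) - 2 = -2 + b^{2} + \frac{2 b^{2}}{5 + b}$)
$548 \left(M{\left(W \right)} - 58\right) = 548 \left(\frac{-10 + \left(-4\right)^{3} - -8 + 7 \left(-4\right)^{2}}{5 - 4} - 58\right) = 548 \left(\frac{-10 - 64 + 8 + 7 \cdot 16}{1} - 58\right) = 548 \left(1 \left(-10 - 64 + 8 + 112\right) - 58\right) = 548 \left(1 \cdot 46 - 58\right) = 548 \left(46 - 58\right) = 548 \left(-12\right) = -6576$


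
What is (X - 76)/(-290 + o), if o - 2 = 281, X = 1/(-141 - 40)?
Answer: 13757/1267 ≈ 10.858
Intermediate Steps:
X = -1/181 (X = 1/(-181) = -1/181 ≈ -0.0055249)
o = 283 (o = 2 + 281 = 283)
(X - 76)/(-290 + o) = (-1/181 - 76)/(-290 + 283) = -13757/181/(-7) = -1/7*(-13757/181) = 13757/1267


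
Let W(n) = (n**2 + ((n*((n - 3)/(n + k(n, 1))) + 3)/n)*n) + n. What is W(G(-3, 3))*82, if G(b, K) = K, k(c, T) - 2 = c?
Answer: 1230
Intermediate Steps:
k(c, T) = 2 + c
W(n) = 3 + n + n**2 + n*(-3 + n)/(2 + 2*n) (W(n) = (n**2 + ((n*((n - 3)/(n + (2 + n))) + 3)/n)*n) + n = (n**2 + ((n*((-3 + n)/(2 + 2*n)) + 3)/n)*n) + n = (n**2 + ((n*(-3 + n)/(2 + 2*n) + 3)/n)*n) + n = (n**2 + ((3 + n*(-3 + n)/(2 + 2*n))/n)*n) + n = (n**2 + (3 + n*(-3 + n)/(2 + 2*n))) + n = (3 + n**2 + n*(-3 + n)/(2 + 2*n)) + n = 3 + n + n**2 + n*(-3 + n)/(2 + 2*n))
W(G(-3, 3))*82 = ((6 + 2*3**3 + 5*3 + 5*3**2)/(2*(1 + 3)))*82 = ((1/2)*(6 + 2*27 + 15 + 5*9)/4)*82 = ((1/2)*(1/4)*(6 + 54 + 15 + 45))*82 = ((1/2)*(1/4)*120)*82 = 15*82 = 1230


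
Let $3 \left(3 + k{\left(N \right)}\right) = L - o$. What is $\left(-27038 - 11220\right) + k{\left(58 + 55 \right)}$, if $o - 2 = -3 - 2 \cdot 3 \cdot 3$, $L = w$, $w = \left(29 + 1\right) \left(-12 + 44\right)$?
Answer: $- \frac{113804}{3} \approx -37935.0$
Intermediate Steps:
$w = 960$ ($w = 30 \cdot 32 = 960$)
$L = 960$
$o = -19$ ($o = 2 - \left(3 + 2 \cdot 3 \cdot 3\right) = 2 - 21 = -19$)
$k{\left(N \right)} = \frac{970}{3}$ ($k{\left(N \right)} = -3 + \frac{960 - -19}{3} = -3 + \frac{960 + 19}{3} = -3 + \frac{1}{3} \cdot 979 = -3 + \frac{979}{3} = \frac{970}{3}$)
$\left(-27038 - 11220\right) + k{\left(58 + 55 \right)} = \left(-27038 - 11220\right) + \frac{970}{3} = -38258 + \frac{970}{3} = - \frac{113804}{3}$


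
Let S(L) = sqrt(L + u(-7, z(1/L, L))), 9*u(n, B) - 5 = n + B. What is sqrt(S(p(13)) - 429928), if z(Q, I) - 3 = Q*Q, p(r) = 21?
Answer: sqrt(-189598248 + 7*sqrt(83791))/21 ≈ 655.69*I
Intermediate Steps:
z(Q, I) = 3 + Q**2 (z(Q, I) = 3 + Q*Q = 3 + Q**2)
u(n, B) = 5/9 + B/9 + n/9 (u(n, B) = 5/9 + (n + B)/9 = 5/9 + (B + n)/9 = 5/9 + (B/9 + n/9) = 5/9 + B/9 + n/9)
S(L) = sqrt(1/9 + L + 1/(9*L**2)) (S(L) = sqrt(L + (5/9 + (3 + (1/L)**2)/9 + (1/9)*(-7))) = sqrt(L + (5/9 + (3 + L**(-2))/9 - 7/9)) = sqrt(L + (5/9 + (1/3 + 1/(9*L**2)) - 7/9)) = sqrt(L + (1/9 + 1/(9*L**2))) = sqrt(1/9 + L + 1/(9*L**2)))
sqrt(S(p(13)) - 429928) = sqrt(sqrt(1 + 21**(-2) + 9*21)/3 - 429928) = sqrt(sqrt(1 + 1/441 + 189)/3 - 429928) = sqrt(sqrt(83791/441)/3 - 429928) = sqrt((sqrt(83791)/21)/3 - 429928) = sqrt(sqrt(83791)/63 - 429928) = sqrt(-429928 + sqrt(83791)/63)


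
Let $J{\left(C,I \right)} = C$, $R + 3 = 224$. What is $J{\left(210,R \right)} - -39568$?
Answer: $39778$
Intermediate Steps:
$R = 221$ ($R = -3 + 224 = 221$)
$J{\left(210,R \right)} - -39568 = 210 - -39568 = 210 + 39568 = 39778$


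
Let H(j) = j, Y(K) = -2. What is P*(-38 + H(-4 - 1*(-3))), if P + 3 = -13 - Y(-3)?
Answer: 546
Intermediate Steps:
P = -14 (P = -3 + (-13 - 1*(-2)) = -3 + (-13 + 2) = -3 - 11 = -14)
P*(-38 + H(-4 - 1*(-3))) = -14*(-38 + (-4 - 1*(-3))) = -14*(-38 + (-4 + 3)) = -14*(-38 - 1) = -14*(-39) = 546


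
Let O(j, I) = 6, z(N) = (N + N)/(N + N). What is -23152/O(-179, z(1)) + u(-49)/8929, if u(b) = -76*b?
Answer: -103350932/26787 ≈ -3858.3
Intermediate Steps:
z(N) = 1 (z(N) = (2*N)/((2*N)) = (2*N)*(1/(2*N)) = 1)
-23152/O(-179, z(1)) + u(-49)/8929 = -23152/6 - 76*(-49)/8929 = -23152*⅙ + 3724*(1/8929) = -11576/3 + 3724/8929 = -103350932/26787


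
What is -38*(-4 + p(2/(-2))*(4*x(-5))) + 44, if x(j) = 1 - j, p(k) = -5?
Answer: 4756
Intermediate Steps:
-38*(-4 + p(2/(-2))*(4*x(-5))) + 44 = -38*(-4 - 20*(1 - 1*(-5))) + 44 = -38*(-4 - 20*(1 + 5)) + 44 = -38*(-4 - 20*6) + 44 = -38*(-4 - 5*24) + 44 = -38*(-4 - 120) + 44 = -38*(-124) + 44 = 4712 + 44 = 4756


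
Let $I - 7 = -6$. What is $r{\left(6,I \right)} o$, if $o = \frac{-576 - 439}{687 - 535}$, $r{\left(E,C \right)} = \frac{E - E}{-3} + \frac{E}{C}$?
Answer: $- \frac{3045}{76} \approx -40.066$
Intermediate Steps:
$I = 1$ ($I = 7 - 6 = 1$)
$r{\left(E,C \right)} = \frac{E}{C}$ ($r{\left(E,C \right)} = 0 \left(- \frac{1}{3}\right) + \frac{E}{C} = 0 + \frac{E}{C} = \frac{E}{C}$)
$o = - \frac{1015}{152} \approx -6.6776$
$r{\left(6,I \right)} o = \frac{6}{1} \left(- \frac{1015}{152}\right) = 6 \cdot 1 \left(- \frac{1015}{152}\right) = 6 \left(- \frac{1015}{152}\right) = - \frac{3045}{76}$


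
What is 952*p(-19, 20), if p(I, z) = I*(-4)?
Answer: 72352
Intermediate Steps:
p(I, z) = -4*I
952*p(-19, 20) = 952*(-4*(-19)) = 952*76 = 72352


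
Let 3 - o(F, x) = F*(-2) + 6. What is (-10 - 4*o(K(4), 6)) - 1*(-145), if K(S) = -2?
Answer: 163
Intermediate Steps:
o(F, x) = -3 + 2*F (o(F, x) = 3 - (F*(-2) + 6) = 3 - (-2*F + 6) = 3 - (6 - 2*F) = 3 + (-6 + 2*F) = -3 + 2*F)
(-10 - 4*o(K(4), 6)) - 1*(-145) = (-10 - 4*(-3 + 2*(-2))) - 1*(-145) = (-10 - 4*(-3 - 4)) + 145 = (-10 - 4*(-7)) + 145 = (-10 + 28) + 145 = 18 + 145 = 163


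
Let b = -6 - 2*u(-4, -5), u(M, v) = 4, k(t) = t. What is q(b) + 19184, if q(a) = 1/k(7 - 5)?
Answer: 38369/2 ≈ 19185.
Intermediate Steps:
b = -14 (b = -6 - 2*4 = -6 - 8 = -14)
q(a) = ½ (q(a) = 1/(7 - 5) = 1/2 = ½)
q(b) + 19184 = ½ + 19184 = 38369/2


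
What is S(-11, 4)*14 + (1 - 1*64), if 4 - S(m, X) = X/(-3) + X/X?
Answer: -7/3 ≈ -2.3333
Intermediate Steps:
S(m, X) = 3 + X/3 (S(m, X) = 4 - (X/(-3) + X/X) = 4 - (X*(-⅓) + 1) = 4 - (-X/3 + 1) = 4 - (1 - X/3) = 4 + (-1 + X/3) = 3 + X/3)
S(-11, 4)*14 + (1 - 1*64) = (3 + (⅓)*4)*14 + (1 - 1*64) = (3 + 4/3)*14 + (1 - 64) = (13/3)*14 - 63 = 182/3 - 63 = -7/3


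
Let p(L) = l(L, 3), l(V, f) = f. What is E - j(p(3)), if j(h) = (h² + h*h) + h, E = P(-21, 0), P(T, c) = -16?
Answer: -37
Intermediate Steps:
p(L) = 3
E = -16
j(h) = h + 2*h² (j(h) = (h² + h²) + h = 2*h² + h = h + 2*h²)
E - j(p(3)) = -16 - 3*(1 + 2*3) = -16 - 3*(1 + 6) = -16 - 3*7 = -16 - 1*21 = -16 - 21 = -37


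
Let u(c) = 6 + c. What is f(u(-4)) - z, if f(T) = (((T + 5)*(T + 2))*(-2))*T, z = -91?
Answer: -21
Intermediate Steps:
f(T) = -2*T*(2 + T)*(5 + T) (f(T) = (((5 + T)*(2 + T))*(-2))*T = (((2 + T)*(5 + T))*(-2))*T = (-2*(2 + T)*(5 + T))*T = -2*T*(2 + T)*(5 + T))
f(u(-4)) - z = -2*(6 - 4)*(10 + (6 - 4)**2 + 7*(6 - 4)) - 1*(-91) = -2*2*(10 + 2**2 + 7*2) + 91 = -2*2*(10 + 4 + 14) + 91 = -2*2*28 + 91 = -112 + 91 = -21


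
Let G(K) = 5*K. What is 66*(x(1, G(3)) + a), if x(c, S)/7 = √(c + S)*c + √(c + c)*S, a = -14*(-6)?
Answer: 7392 + 6930*√2 ≈ 17193.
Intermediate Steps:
a = 84
x(c, S) = 7*c*√(S + c) + 7*S*√2*√c (x(c, S) = 7*(√(c + S)*c + √(c + c)*S) = 7*(√(S + c)*c + √(2*c)*S) = 7*(c*√(S + c) + (√2*√c)*S) = 7*(c*√(S + c) + S*√2*√c) = 7*c*√(S + c) + 7*S*√2*√c)
66*(x(1, G(3)) + a) = 66*((7*1*√(5*3 + 1) + 7*(5*3)*√2*√1) + 84) = 66*((7*1*√(15 + 1) + 7*15*√2*1) + 84) = 66*((7*1*√16 + 105*√2) + 84) = 66*((7*1*4 + 105*√2) + 84) = 66*((28 + 105*√2) + 84) = 66*(112 + 105*√2) = 7392 + 6930*√2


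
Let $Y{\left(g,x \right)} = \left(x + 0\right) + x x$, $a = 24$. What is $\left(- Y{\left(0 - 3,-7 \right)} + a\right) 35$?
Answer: $-630$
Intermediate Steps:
$Y{\left(g,x \right)} = x + x^{2}$
$\left(- Y{\left(0 - 3,-7 \right)} + a\right) 35 = \left(- \left(-7\right) \left(1 - 7\right) + 24\right) 35 = \left(- \left(-7\right) \left(-6\right) + 24\right) 35 = \left(\left(-1\right) 42 + 24\right) 35 = \left(-42 + 24\right) 35 = \left(-18\right) 35 = -630$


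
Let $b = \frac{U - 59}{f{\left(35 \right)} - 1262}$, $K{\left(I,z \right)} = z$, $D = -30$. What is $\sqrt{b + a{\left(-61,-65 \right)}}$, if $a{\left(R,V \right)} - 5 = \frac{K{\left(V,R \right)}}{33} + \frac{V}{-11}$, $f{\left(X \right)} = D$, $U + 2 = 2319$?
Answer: $\frac{\sqrt{3323412246}}{21318} \approx 2.7042$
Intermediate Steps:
$U = 2317$ ($U = -2 + 2319 = 2317$)
$f{\left(X \right)} = -30$
$b = - \frac{1129}{646}$ ($b = \frac{2317 - 59}{-30 - 1262} = \frac{2258}{-1292} = 2258 \left(- \frac{1}{1292}\right) = - \frac{1129}{646} \approx -1.7477$)
$a{\left(R,V \right)} = 5 - \frac{V}{11} + \frac{R}{33}$ ($a{\left(R,V \right)} = 5 + \left(\frac{R}{33} + \frac{V}{-11}\right) = 5 + \left(R \frac{1}{33} + V \left(- \frac{1}{11}\right)\right) = 5 + \left(\frac{R}{33} - \frac{V}{11}\right) = 5 + \left(- \frac{V}{11} + \frac{R}{33}\right) = 5 - \frac{V}{11} + \frac{R}{33}$)
$\sqrt{b + a{\left(-61,-65 \right)}} = \sqrt{- \frac{1129}{646} + \left(5 - - \frac{65}{11} + \frac{1}{33} \left(-61\right)\right)} = \sqrt{- \frac{1129}{646} + \left(5 + \frac{65}{11} - \frac{61}{33}\right)} = \sqrt{- \frac{1129}{646} + \frac{299}{33}} = \sqrt{\frac{155897}{21318}} = \frac{\sqrt{3323412246}}{21318}$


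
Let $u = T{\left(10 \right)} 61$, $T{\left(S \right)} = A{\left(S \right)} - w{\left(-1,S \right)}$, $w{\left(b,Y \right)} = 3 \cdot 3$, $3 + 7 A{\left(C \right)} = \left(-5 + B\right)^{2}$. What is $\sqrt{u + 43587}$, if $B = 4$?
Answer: $\frac{2 \sqrt{527002}}{7} \approx 207.41$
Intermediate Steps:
$A{\left(C \right)} = - \frac{2}{7}$ ($A{\left(C \right)} = - \frac{3}{7} + \frac{\left(-5 + 4\right)^{2}}{7} = - \frac{3}{7} + \frac{\left(-1\right)^{2}}{7} = - \frac{3}{7} + \frac{1}{7} \cdot 1 = - \frac{3}{7} + \frac{1}{7} = - \frac{2}{7}$)
$w{\left(b,Y \right)} = 9$
$T{\left(S \right)} = - \frac{65}{7}$ ($T{\left(S \right)} = - \frac{2}{7} - 9 = - \frac{65}{7}$)
$u = - \frac{3965}{7}$ ($u = \left(- \frac{65}{7}\right) 61 = - \frac{3965}{7} \approx -566.43$)
$\sqrt{u + 43587} = \sqrt{- \frac{3965}{7} + 43587} = \sqrt{\frac{301144}{7}} = \frac{2 \sqrt{527002}}{7}$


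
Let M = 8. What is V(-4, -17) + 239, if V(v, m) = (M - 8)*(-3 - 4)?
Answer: 239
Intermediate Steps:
V(v, m) = 0 (V(v, m) = (8 - 8)*(-3 - 4) = 0*(-7) = 0)
V(-4, -17) + 239 = 0 + 239 = 239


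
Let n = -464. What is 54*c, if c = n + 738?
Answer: 14796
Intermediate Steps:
c = 274 (c = -464 + 738 = 274)
54*c = 54*274 = 14796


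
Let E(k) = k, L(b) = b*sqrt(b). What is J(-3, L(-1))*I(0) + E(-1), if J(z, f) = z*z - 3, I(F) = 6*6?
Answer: 215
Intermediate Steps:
L(b) = b**(3/2)
I(F) = 36
J(z, f) = -3 + z**2 (J(z, f) = z**2 - 3 = -3 + z**2)
J(-3, L(-1))*I(0) + E(-1) = (-3 + (-3)**2)*36 - 1 = (-3 + 9)*36 - 1 = 6*36 - 1 = 216 - 1 = 215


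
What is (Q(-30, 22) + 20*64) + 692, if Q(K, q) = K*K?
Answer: 2872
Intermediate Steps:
Q(K, q) = K²
(Q(-30, 22) + 20*64) + 692 = ((-30)² + 20*64) + 692 = (900 + 1280) + 692 = 2180 + 692 = 2872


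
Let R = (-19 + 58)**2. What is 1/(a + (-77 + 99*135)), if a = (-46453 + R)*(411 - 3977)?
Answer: 1/160240800 ≈ 6.2406e-9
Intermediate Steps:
R = 1521 (R = 39**2 = 1521)
a = 160227512 (a = (-46453 + 1521)*(411 - 3977) = -44932*(-3566) = 160227512)
1/(a + (-77 + 99*135)) = 1/(160227512 + (-77 + 99*135)) = 1/(160227512 + (-77 + 13365)) = 1/(160227512 + 13288) = 1/160240800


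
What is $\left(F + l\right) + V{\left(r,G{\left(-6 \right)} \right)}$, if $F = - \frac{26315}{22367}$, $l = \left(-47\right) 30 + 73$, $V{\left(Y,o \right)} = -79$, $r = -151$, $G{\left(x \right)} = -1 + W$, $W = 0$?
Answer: $- \frac{31697987}{22367} \approx -1417.2$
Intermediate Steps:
$G{\left(x \right)} = -1$ ($G{\left(x \right)} = -1 + 0 = -1$)
$l = -1337$ ($l = -1410 + 73 = -1337$)
$F = - \frac{26315}{22367}$ ($F = \left(-26315\right) \frac{1}{22367} = - \frac{26315}{22367} \approx -1.1765$)
$\left(F + l\right) + V{\left(r,G{\left(-6 \right)} \right)} = \left(- \frac{26315}{22367} - 1337\right) - 79 = - \frac{29930994}{22367} - 79 = - \frac{31697987}{22367}$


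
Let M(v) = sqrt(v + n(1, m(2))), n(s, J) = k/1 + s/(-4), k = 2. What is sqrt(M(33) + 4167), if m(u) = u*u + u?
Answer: sqrt(16668 + 2*sqrt(139))/2 ≈ 64.598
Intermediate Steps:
m(u) = u + u**2 (m(u) = u**2 + u = u + u**2)
n(s, J) = 2 - s/4 (n(s, J) = 2/1 + s/(-4) = 2*1 + s*(-1/4) = 2 - s/4)
M(v) = sqrt(7/4 + v) (M(v) = sqrt(v + (2 - 1/4*1)) = sqrt(v + (2 - 1/4)) = sqrt(v + 7/4) = sqrt(7/4 + v))
sqrt(M(33) + 4167) = sqrt(sqrt(7 + 4*33)/2 + 4167) = sqrt(sqrt(7 + 132)/2 + 4167) = sqrt(sqrt(139)/2 + 4167) = sqrt(4167 + sqrt(139)/2)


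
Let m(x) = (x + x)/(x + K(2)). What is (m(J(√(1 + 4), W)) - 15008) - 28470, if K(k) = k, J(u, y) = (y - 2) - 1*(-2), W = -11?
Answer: -391280/9 ≈ -43476.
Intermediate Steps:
J(u, y) = y (J(u, y) = (-2 + y) + 2 = y)
m(x) = 2*x/(2 + x) (m(x) = (x + x)/(x + 2) = (2*x)/(2 + x) = 2*x/(2 + x))
(m(J(√(1 + 4), W)) - 15008) - 28470 = (2*(-11)/(2 - 11) - 15008) - 28470 = (2*(-11)/(-9) - 15008) - 28470 = (2*(-11)*(-⅑) - 15008) - 28470 = (22/9 - 15008) - 28470 = -135050/9 - 28470 = -391280/9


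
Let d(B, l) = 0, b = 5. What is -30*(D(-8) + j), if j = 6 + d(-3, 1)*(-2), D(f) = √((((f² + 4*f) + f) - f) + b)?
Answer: -180 - 30*√37 ≈ -362.48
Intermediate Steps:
D(f) = √(5 + f² + 4*f) (D(f) = √((((f² + 4*f) + f) - f) + 5) = √(((f² + 5*f) - f) + 5) = √((f² + 4*f) + 5) = √(5 + f² + 4*f))
j = 6 (j = 6 + 0*(-2) = 6 + 0 = 6)
-30*(D(-8) + j) = -30*(√(5 + (-8)² + 4*(-8)) + 6) = -30*(√(5 + 64 - 32) + 6) = -30*(√37 + 6) = -30*(6 + √37) = -180 - 30*√37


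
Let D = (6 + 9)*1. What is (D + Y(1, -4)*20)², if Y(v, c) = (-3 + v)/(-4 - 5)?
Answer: 30625/81 ≈ 378.09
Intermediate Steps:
Y(v, c) = ⅓ - v/9 (Y(v, c) = (-3 + v)/(-9) = (-3 + v)*(-⅑) = ⅓ - v/9)
D = 15 (D = 15*1 = 15)
(D + Y(1, -4)*20)² = (15 + (⅓ - ⅑*1)*20)² = (15 + (⅓ - ⅑)*20)² = (15 + (2/9)*20)² = (15 + 40/9)² = (175/9)² = 30625/81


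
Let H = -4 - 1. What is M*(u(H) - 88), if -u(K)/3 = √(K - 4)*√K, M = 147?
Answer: -12936 + 1323*√5 ≈ -9977.7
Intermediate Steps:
H = -5
u(K) = -3*√K*√(-4 + K) (u(K) = -3*√(K - 4)*√K = -3*√(-4 + K)*√K = -3*√K*√(-4 + K))
M*(u(H) - 88) = 147*(-3*√(-5)*√(-4 - 5) - 88) = 147*(-3*I*√5*√(-9) - 88) = 147*(-3*I*√5*3*I - 88) = 147*(9*√5 - 88) = 147*(-88 + 9*√5) = -12936 + 1323*√5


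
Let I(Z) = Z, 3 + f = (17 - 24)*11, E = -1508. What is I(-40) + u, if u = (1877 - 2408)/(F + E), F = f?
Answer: -62989/1588 ≈ -39.666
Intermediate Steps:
f = -80 (f = -3 + (17 - 24)*11 = -3 - 7*11 = -3 - 77 = -80)
F = -80
u = 531/1588 (u = (1877 - 2408)/(-80 - 1508) = -531/(-1588) = -531*(-1/1588) = 531/1588 ≈ 0.33438)
I(-40) + u = -40 + 531/1588 = -62989/1588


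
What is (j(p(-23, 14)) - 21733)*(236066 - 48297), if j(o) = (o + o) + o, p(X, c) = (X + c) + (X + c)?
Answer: -4090923203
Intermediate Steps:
p(X, c) = 2*X + 2*c
j(o) = 3*o (j(o) = 2*o + o = 3*o)
(j(p(-23, 14)) - 21733)*(236066 - 48297) = (3*(2*(-23) + 2*14) - 21733)*(236066 - 48297) = (3*(-46 + 28) - 21733)*187769 = (3*(-18) - 21733)*187769 = (-54 - 21733)*187769 = -21787*187769 = -4090923203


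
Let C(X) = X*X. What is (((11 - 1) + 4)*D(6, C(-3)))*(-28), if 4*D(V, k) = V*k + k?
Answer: -6174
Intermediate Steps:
C(X) = X**2
D(V, k) = k/4 + V*k/4 (D(V, k) = (V*k + k)/4 = (k + V*k)/4 = k/4 + V*k/4)
(((11 - 1) + 4)*D(6, C(-3)))*(-28) = (((11 - 1) + 4)*((1/4)*(-3)**2*(1 + 6)))*(-28) = ((10 + 4)*((1/4)*9*7))*(-28) = (14*(63/4))*(-28) = (441/2)*(-28) = -6174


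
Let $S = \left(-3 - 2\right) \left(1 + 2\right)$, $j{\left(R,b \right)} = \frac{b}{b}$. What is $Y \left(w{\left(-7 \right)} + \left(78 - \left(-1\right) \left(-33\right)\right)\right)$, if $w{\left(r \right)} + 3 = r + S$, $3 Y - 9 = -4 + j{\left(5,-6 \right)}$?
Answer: $40$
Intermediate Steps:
$j{\left(R,b \right)} = 1$
$S = -15$ ($S = \left(-5\right) 3 = -15$)
$Y = 2$ ($Y = 3 + \frac{-4 + 1}{3} = 3 + \frac{1}{3} \left(-3\right) = 3 - 1 = 2$)
$w{\left(r \right)} = -18 + r$ ($w{\left(r \right)} = -3 + \left(r - 15\right) = -3 + \left(-15 + r\right) = -18 + r$)
$Y \left(w{\left(-7 \right)} + \left(78 - \left(-1\right) \left(-33\right)\right)\right) = 2 \left(\left(-18 - 7\right) + \left(78 - \left(-1\right) \left(-33\right)\right)\right) = 2 \left(-25 + \left(78 - 33\right)\right) = 2 \left(-25 + 45\right) = 2 \cdot 20 = 40$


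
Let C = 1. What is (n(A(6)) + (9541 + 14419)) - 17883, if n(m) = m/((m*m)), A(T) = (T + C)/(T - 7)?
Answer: 42538/7 ≈ 6076.9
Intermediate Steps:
A(T) = (1 + T)/(-7 + T) (A(T) = (T + 1)/(T - 7) = (1 + T)/(-7 + T))
n(m) = 1/m (n(m) = m/(m²) = m/m² = 1/m)
(n(A(6)) + (9541 + 14419)) - 17883 = (1/((1 + 6)/(-7 + 6)) + (9541 + 14419)) - 17883 = (1/(7/(-1)) + 23960) - 17883 = (1/(-1*7) + 23960) - 17883 = (1/(-7) + 23960) - 17883 = (-⅐ + 23960) - 17883 = 167719/7 - 17883 = 42538/7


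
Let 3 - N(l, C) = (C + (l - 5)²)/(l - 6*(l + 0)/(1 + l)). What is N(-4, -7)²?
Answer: 3025/36 ≈ 84.028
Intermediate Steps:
N(l, C) = 3 - (C + (-5 + l)²)/(l - 6*l/(1 + l)) (N(l, C) = 3 - (C + (l - 5)²)/(l - 6*(l + 0)/(1 + l)) = 3 - (C + (-5 + l)²)/(l - 6*l/(1 + l)))
N(-4, -7)² = ((-25 - 1*(-7) - 1*(-4)³ - 30*(-4) + 12*(-4)² - 1*(-7)*(-4))/((-4)*(-5 - 4)))² = (-¼*(-25 + 7 - 1*(-64) + 120 + 12*16 - 28)/(-9))² = (-¼*(-⅑)*(-25 + 7 + 64 + 120 + 192 - 28))² = (-¼*(-⅑)*330)² = (55/6)² = 3025/36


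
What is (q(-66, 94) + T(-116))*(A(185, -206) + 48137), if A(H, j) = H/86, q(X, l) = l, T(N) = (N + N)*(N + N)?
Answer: 111609370353/43 ≈ 2.5956e+9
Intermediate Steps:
T(N) = 4*N**2 (T(N) = (2*N)*(2*N) = 4*N**2)
A(H, j) = H/86 (A(H, j) = H*(1/86) = H/86)
(q(-66, 94) + T(-116))*(A(185, -206) + 48137) = (94 + 4*(-116)**2)*((1/86)*185 + 48137) = (94 + 4*13456)*(185/86 + 48137) = (94 + 53824)*(4139967/86) = 53918*(4139967/86) = 111609370353/43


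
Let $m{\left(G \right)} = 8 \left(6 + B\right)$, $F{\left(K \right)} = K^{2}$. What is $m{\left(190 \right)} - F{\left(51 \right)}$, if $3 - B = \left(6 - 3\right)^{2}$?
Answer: $-2601$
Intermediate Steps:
$B = -6$ ($B = 3 - \left(6 - 3\right)^{2} = 3 - 3^{2} = 3 - 9 = -6$)
$m{\left(G \right)} = 0$ ($m{\left(G \right)} = 8 \left(6 - 6\right) = 8 \cdot 0 = 0$)
$m{\left(190 \right)} - F{\left(51 \right)} = 0 - 51^{2} = 0 - 2601 = -2601$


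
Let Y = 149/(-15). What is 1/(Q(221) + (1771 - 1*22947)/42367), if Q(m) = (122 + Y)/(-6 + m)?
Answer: 136633575/2926327 ≈ 46.691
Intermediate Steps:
Y = -149/15 (Y = 149*(-1/15) = -149/15 ≈ -9.9333)
Q(m) = 1681/(15*(-6 + m)) (Q(m) = (122 - 149/15)/(-6 + m) = 1681/(15*(-6 + m)))
1/(Q(221) + (1771 - 1*22947)/42367) = 1/(1681/(15*(-6 + 221)) + (1771 - 1*22947)/42367) = 1/((1681/15)/215 + (1771 - 22947)*(1/42367)) = 1/((1681/15)*(1/215) - 21176*1/42367) = 1/(1681/3225 - 21176/42367) = 1/(2926327/136633575) = 136633575/2926327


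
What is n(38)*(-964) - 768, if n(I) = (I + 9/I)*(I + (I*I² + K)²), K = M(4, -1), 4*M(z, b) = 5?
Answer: -16870346831801397/152 ≈ -1.1099e+14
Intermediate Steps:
M(z, b) = 5/4 (M(z, b) = (¼)*5 = 5/4)
K = 5/4 ≈ 1.2500
n(I) = (I + (5/4 + I³)²)*(I + 9/I) (n(I) = (I + 9/I)*(I + (I*I² + 5/4)²) = (I + 9/I)*(I + (I³ + 5/4)²) = (I + 9/I)*(I + (5/4 + I³)²) = (I + (5/4 + I³)²)*(I + 9/I))
n(38)*(-964) - 768 = (9 + 38² + (1/16)*38*(5 + 4*38³)² + (9/16)*(5 + 4*38³)²/38)*(-964) - 768 = (9 + 1444 + (1/16)*38*(5 + 4*54872)² + (9/16)*(1/38)*(5 + 4*54872)²)*(-964) - 768 = (9 + 1444 + (1/16)*38*(5 + 219488)² + (9/16)*(1/38)*(5 + 219488)²)*(-964) - 768 = (9 + 1444 + (1/16)*38*219493² + (9/16)*(1/38)*219493²)*(-964) - 768 = (9 + 1444 + (1/16)*38*48177177049 + (9/16)*(1/38)*48177177049)*(-964) - 768 = (9 + 1444 + 915366363931/8 + 433594593441/608)*(-964) - 768 = (70001439135621/608)*(-964) - 768 = -16870346831684661/152 - 768 = -16870346831801397/152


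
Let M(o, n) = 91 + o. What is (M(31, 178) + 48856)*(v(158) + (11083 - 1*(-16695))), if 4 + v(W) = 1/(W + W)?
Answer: 214929790065/158 ≈ 1.3603e+9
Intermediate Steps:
v(W) = -4 + 1/(2*W) (v(W) = -4 + 1/(W + W) = -4 + 1/(2*W))
(M(31, 178) + 48856)*(v(158) + (11083 - 1*(-16695))) = ((91 + 31) + 48856)*((-4 + (½)/158) + (11083 - 1*(-16695))) = (122 + 48856)*((-4 + (½)*(1/158)) + (11083 + 16695)) = 48978*((-4 + 1/316) + 27778) = 48978*(-1263/316 + 27778) = 48978*(8776585/316) = 214929790065/158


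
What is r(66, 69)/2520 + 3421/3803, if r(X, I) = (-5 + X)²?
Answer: 22771883/9583560 ≈ 2.3761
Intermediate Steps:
r(66, 69)/2520 + 3421/3803 = (-5 + 66)²/2520 + 3421/3803 = 61²*(1/2520) + 3421*(1/3803) = 3721*(1/2520) + 3421/3803 = 3721/2520 + 3421/3803 = 22771883/9583560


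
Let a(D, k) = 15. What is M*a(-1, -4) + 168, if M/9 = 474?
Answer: 64158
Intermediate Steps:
M = 4266 (M = 9*474 = 4266)
M*a(-1, -4) + 168 = 4266*15 + 168 = 63990 + 168 = 64158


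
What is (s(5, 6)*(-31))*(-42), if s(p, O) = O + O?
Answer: 15624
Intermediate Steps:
s(p, O) = 2*O
(s(5, 6)*(-31))*(-42) = ((2*6)*(-31))*(-42) = (12*(-31))*(-42) = -372*(-42) = 15624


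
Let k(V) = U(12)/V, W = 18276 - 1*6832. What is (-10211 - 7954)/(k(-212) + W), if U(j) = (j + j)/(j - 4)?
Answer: -770196/485225 ≈ -1.5873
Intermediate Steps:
U(j) = 2*j/(-4 + j) (U(j) = (2*j)/(-4 + j) = 2*j/(-4 + j))
W = 11444 (W = 18276 - 6832 = 11444)
k(V) = 3/V (k(V) = (2*12/(-4 + 12))/V = (2*12/8)/V = (2*12*(⅛))/V = 3/V)
(-10211 - 7954)/(k(-212) + W) = (-10211 - 7954)/(3/(-212) + 11444) = -18165/(3*(-1/212) + 11444) = -18165/(-3/212 + 11444) = -18165/2426125/212 = -18165*212/2426125 = -770196/485225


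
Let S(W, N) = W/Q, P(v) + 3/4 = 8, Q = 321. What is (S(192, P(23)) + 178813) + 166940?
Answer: 36995635/107 ≈ 3.4575e+5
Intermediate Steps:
P(v) = 29/4 (P(v) = -¾ + 8 = 29/4)
S(W, N) = W/321
(S(192, P(23)) + 178813) + 166940 = ((1/321)*192 + 178813) + 166940 = (64/107 + 178813) + 166940 = 19133055/107 + 166940 = 36995635/107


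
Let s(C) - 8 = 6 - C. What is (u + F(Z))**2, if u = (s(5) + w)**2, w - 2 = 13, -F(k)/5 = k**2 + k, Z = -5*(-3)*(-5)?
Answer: 738426276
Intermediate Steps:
Z = -75 (Z = 15*(-5) = -75)
F(k) = -5*k - 5*k**2 (F(k) = -5*(k**2 + k) = -5*(k + k**2) = -5*k - 5*k**2)
s(C) = 14 - C (s(C) = 8 + (6 - C) = 14 - C)
w = 15 (w = 2 + 13 = 15)
u = 576 (u = ((14 - 1*5) + 15)**2 = ((14 - 5) + 15)**2 = (9 + 15)**2 = 24**2 = 576)
(u + F(Z))**2 = (576 - 5*(-75)*(1 - 75))**2 = (576 - 5*(-75)*(-74))**2 = (576 - 27750)**2 = (-27174)**2 = 738426276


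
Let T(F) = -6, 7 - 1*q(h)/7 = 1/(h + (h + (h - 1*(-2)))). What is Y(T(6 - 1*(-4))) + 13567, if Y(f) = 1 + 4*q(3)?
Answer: 151376/11 ≈ 13761.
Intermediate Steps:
q(h) = 49 - 7/(2 + 3*h) (q(h) = 49 - 7/(h + (h + (h - 1*(-2)))) = 49 - 7/(h + (h + (h + 2))) = 49 - 7/(h + (h + (2 + h))) = 49 - 7/(h + (2 + 2*h)) = 49 - 7/(2 + 3*h))
Y(f) = 2139/11 (Y(f) = 1 + 4*(7*(13 + 21*3)/(2 + 3*3)) = 1 + 4*(7*(13 + 63)/(2 + 9)) = 1 + 4*(7*76/11) = 1 + 4*(7*(1/11)*76) = 1 + 4*(532/11) = 1 + 2128/11 = 2139/11)
Y(T(6 - 1*(-4))) + 13567 = 2139/11 + 13567 = 151376/11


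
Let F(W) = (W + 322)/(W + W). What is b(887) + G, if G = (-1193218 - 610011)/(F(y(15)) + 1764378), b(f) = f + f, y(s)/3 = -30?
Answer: 140769047543/79396952 ≈ 1773.0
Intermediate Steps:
y(s) = -90 (y(s) = 3*(-30) = -90)
F(W) = (322 + W)/(2*W) (F(W) = (322 + W)/((2*W)) = (322 + W)*(1/(2*W)) = (322 + W)/(2*W))
b(f) = 2*f
G = -81145305/79396952 (G = (-1193218 - 610011)/((½)*(322 - 90)/(-90) + 1764378) = -1803229/((½)*(-1/90)*232 + 1764378) = -1803229/(-58/45 + 1764378) = -1803229/79396952/45 = -1803229*45/79396952 = -81145305/79396952 ≈ -1.0220)
b(887) + G = 2*887 - 81145305/79396952 = 1774 - 81145305/79396952 = 140769047543/79396952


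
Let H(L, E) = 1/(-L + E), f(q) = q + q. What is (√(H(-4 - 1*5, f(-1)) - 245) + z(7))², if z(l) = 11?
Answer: (77 + I*√11998)²/49 ≈ -123.86 + 344.25*I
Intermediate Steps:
f(q) = 2*q
H(L, E) = 1/(E - L)
(√(H(-4 - 1*5, f(-1)) - 245) + z(7))² = (√(1/(2*(-1) - (-4 - 1*5)) - 245) + 11)² = (√(1/(-2 - (-4 - 5)) - 245) + 11)² = (√(1/(-2 - 1*(-9)) - 245) + 11)² = (√(1/(-2 + 9) - 245) + 11)² = (√(1/7 - 245) + 11)² = (√(⅐ - 245) + 11)² = (√(-1714/7) + 11)² = (I*√11998/7 + 11)² = (11 + I*√11998/7)²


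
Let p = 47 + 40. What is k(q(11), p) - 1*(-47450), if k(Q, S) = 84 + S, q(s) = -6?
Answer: 47621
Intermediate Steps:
p = 87
k(q(11), p) - 1*(-47450) = (84 + 87) - 1*(-47450) = 171 + 47450 = 47621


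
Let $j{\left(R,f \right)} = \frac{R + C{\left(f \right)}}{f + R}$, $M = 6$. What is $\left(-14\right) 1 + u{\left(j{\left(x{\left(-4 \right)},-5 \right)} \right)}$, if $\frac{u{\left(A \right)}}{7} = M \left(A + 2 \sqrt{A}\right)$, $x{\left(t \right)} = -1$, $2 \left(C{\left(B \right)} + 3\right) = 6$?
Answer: $-7 + 14 \sqrt{6} \approx 27.293$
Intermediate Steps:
$C{\left(B \right)} = 0$ ($C{\left(B \right)} = -3 + \frac{1}{2} \cdot 6 = -3 + 3 = 0$)
$j{\left(R,f \right)} = \frac{R}{R + f}$ ($j{\left(R,f \right)} = \frac{R + 0}{f + R} = \frac{R}{R + f}$)
$u{\left(A \right)} = 42 A + 84 \sqrt{A}$ ($u{\left(A \right)} = 7 \cdot 6 \left(A + 2 \sqrt{A}\right) = 7 \left(6 A + 12 \sqrt{A}\right) = 42 A + 84 \sqrt{A}$)
$\left(-14\right) 1 + u{\left(j{\left(x{\left(-4 \right)},-5 \right)} \right)} = \left(-14\right) 1 + \left(42 \left(- \frac{1}{-1 - 5}\right) + 84 \sqrt{- \frac{1}{-1 - 5}}\right) = -14 + \left(42 \left(- \frac{1}{-6}\right) + 84 \sqrt{- \frac{1}{-6}}\right) = -14 + \left(42 \left(\left(-1\right) \left(- \frac{1}{6}\right)\right) + 84 \sqrt{\left(-1\right) \left(- \frac{1}{6}\right)}\right) = -14 + \left(42 \cdot \frac{1}{6} + \frac{84}{\sqrt{6}}\right) = -14 + \left(7 + 84 \frac{\sqrt{6}}{6}\right) = -14 + \left(7 + 14 \sqrt{6}\right) = -7 + 14 \sqrt{6}$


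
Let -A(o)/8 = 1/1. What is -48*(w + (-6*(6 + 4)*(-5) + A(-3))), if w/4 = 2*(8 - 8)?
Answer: -14016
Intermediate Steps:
w = 0 (w = 4*(2*(8 - 8)) = 4*(2*0) = 4*0 = 0)
A(o) = -8 (A(o) = -8/1 = -8*1 = -8)
-48*(w + (-6*(6 + 4)*(-5) + A(-3))) = -48*(0 + (-6*(6 + 4)*(-5) - 8)) = -48*(0 + (-60*(-5) - 8)) = -48*(0 + (-6*(-50) - 8)) = -48*(0 + (300 - 8)) = -48*(0 + 292) = -48*292 = -14016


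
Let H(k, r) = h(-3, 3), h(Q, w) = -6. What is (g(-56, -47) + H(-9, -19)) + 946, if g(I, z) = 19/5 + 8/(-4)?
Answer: 4709/5 ≈ 941.80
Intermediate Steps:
g(I, z) = 9/5 (g(I, z) = 19*(⅕) + 8*(-¼) = 19/5 - 2 = 9/5)
H(k, r) = -6
(g(-56, -47) + H(-9, -19)) + 946 = (9/5 - 6) + 946 = -21/5 + 946 = 4709/5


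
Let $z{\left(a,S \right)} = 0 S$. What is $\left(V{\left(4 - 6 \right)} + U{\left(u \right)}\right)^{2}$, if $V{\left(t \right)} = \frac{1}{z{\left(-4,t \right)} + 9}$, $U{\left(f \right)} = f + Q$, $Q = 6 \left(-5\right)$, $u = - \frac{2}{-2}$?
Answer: $\frac{67600}{81} \approx 834.57$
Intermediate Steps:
$u = 1$ ($u = \left(-2\right) \left(- \frac{1}{2}\right) = 1$)
$z{\left(a,S \right)} = 0$
$Q = -30$
$U{\left(f \right)} = -30 + f$ ($U{\left(f \right)} = f - 30 = -30 + f$)
$V{\left(t \right)} = \frac{1}{9}$ ($V{\left(t \right)} = \frac{1}{0 + 9} = \frac{1}{9}$)
$\left(V{\left(4 - 6 \right)} + U{\left(u \right)}\right)^{2} = \left(\frac{1}{9} + \left(-30 + 1\right)\right)^{2} = \left(\frac{1}{9} - 29\right)^{2} = \left(- \frac{260}{9}\right)^{2} = \frac{67600}{81}$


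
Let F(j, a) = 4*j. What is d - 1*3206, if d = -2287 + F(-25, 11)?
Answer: -5593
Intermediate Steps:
d = -2387 (d = -2287 + 4*(-25) = -2287 - 100 = -2387)
d - 1*3206 = -2387 - 1*3206 = -2387 - 3206 = -5593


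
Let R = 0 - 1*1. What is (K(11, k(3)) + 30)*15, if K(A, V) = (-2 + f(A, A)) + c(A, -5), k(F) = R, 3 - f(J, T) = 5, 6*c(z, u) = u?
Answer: 755/2 ≈ 377.50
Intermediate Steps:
c(z, u) = u/6
f(J, T) = -2 (f(J, T) = 3 - 1*5 = 3 - 5 = -2)
R = -1 (R = 0 - 1 = -1)
k(F) = -1
K(A, V) = -29/6 (K(A, V) = (-2 - 2) + (1/6)*(-5) = -4 - 5/6 = -29/6)
(K(11, k(3)) + 30)*15 = (-29/6 + 30)*15 = (151/6)*15 = 755/2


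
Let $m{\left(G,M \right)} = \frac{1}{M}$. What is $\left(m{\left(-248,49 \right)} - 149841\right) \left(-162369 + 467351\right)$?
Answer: $- \frac{2239241280256}{49} \approx -4.5699 \cdot 10^{10}$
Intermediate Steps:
$\left(m{\left(-248,49 \right)} - 149841\right) \left(-162369 + 467351\right) = \left(\frac{1}{49} - 149841\right) \left(-162369 + 467351\right) = \left(\frac{1}{49} - 149841\right) 304982 = \left(- \frac{7342208}{49}\right) 304982 = - \frac{2239241280256}{49}$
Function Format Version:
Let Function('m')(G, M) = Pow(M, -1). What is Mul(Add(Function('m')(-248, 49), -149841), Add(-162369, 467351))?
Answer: Rational(-2239241280256, 49) ≈ -4.5699e+10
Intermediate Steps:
Mul(Add(Function('m')(-248, 49), -149841), Add(-162369, 467351)) = Mul(Add(Pow(49, -1), -149841), Add(-162369, 467351)) = Mul(Add(Rational(1, 49), -149841), 304982) = Mul(Rational(-7342208, 49), 304982) = Rational(-2239241280256, 49)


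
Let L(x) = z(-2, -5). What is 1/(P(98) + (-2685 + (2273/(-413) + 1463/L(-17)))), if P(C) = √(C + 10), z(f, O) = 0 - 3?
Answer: -4878875967/15505732895941 - 9210726*√3/15505732895941 ≈ -0.00031568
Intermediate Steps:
z(f, O) = -3
P(C) = √(10 + C)
L(x) = -3
1/(P(98) + (-2685 + (2273/(-413) + 1463/L(-17)))) = 1/(√(10 + 98) + (-2685 + (2273/(-413) + 1463/(-3)))) = 1/(√108 + (-2685 + (2273*(-1/413) + 1463*(-⅓)))) = 1/(6*√3 + (-2685 + (-2273/413 - 1463/3))) = 1/(6*√3 + (-2685 - 611038/1239)) = 1/(6*√3 - 3937753/1239) = 1/(-3937753/1239 + 6*√3)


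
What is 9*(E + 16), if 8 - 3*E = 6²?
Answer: 60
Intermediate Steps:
E = -28/3 (E = 8/3 - ⅓*6² = 8/3 - ⅓*36 = 8/3 - 12 = -28/3 ≈ -9.3333)
9*(E + 16) = 9*(-28/3 + 16) = 9*(20/3) = 60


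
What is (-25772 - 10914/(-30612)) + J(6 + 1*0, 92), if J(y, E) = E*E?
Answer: -88303597/5102 ≈ -17308.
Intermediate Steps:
J(y, E) = E²
(-25772 - 10914/(-30612)) + J(6 + 1*0, 92) = (-25772 - 10914/(-30612)) + 92² = (-25772 - 10914*(-1/30612)) + 8464 = (-25772 + 1819/5102) + 8464 = -131486925/5102 + 8464 = -88303597/5102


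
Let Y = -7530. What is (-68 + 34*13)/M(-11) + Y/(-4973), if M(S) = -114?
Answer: -500741/283461 ≈ -1.7665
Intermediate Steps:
(-68 + 34*13)/M(-11) + Y/(-4973) = (-68 + 34*13)/(-114) - 7530/(-4973) = (-68 + 442)*(-1/114) - 7530*(-1/4973) = 374*(-1/114) + 7530/4973 = -187/57 + 7530/4973 = -500741/283461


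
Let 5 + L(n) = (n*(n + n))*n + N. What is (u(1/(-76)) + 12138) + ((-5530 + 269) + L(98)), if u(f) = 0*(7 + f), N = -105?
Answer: 1889151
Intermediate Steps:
L(n) = -110 + 2*n³ (L(n) = -5 + ((n*(n + n))*n - 105) = -5 + ((n*(2*n))*n - 105) = -5 + ((2*n²)*n - 105) = -5 + (2*n³ - 105) = -5 + (-105 + 2*n³) = -110 + 2*n³)
u(f) = 0
(u(1/(-76)) + 12138) + ((-5530 + 269) + L(98)) = (0 + 12138) + ((-5530 + 269) + (-110 + 2*98³)) = 12138 + (-5261 + (-110 + 2*941192)) = 12138 + (-5261 + (-110 + 1882384)) = 12138 + (-5261 + 1882274) = 12138 + 1877013 = 1889151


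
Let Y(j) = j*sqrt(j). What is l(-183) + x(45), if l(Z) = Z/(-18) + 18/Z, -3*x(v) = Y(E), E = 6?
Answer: 3685/366 - 2*sqrt(6) ≈ 5.1693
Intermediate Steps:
Y(j) = j**(3/2)
x(v) = -2*sqrt(6)
l(Z) = 18/Z - Z/18 (l(Z) = Z*(-1/18) + 18/Z = -Z/18 + 18/Z = 18/Z - Z/18)
l(-183) + x(45) = (18/(-183) - 1/18*(-183)) - 2*sqrt(6) = (18*(-1/183) + 61/6) - 2*sqrt(6) = (-6/61 + 61/6) - 2*sqrt(6) = 3685/366 - 2*sqrt(6)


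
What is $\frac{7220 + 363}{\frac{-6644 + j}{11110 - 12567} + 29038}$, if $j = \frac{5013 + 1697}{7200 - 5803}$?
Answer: $\frac{1403150737}{5374005660} \approx 0.2611$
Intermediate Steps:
$j = \frac{610}{127}$ ($j = \frac{6710}{1397} = 6710 \cdot \frac{1}{1397} = \frac{610}{127} \approx 4.8031$)
$\frac{7220 + 363}{\frac{-6644 + j}{11110 - 12567} + 29038} = \frac{7220 + 363}{\frac{-6644 + \frac{610}{127}}{11110 - 12567} + 29038} = \frac{7583}{- \frac{843178}{127 \left(-1457\right)} + 29038} = \frac{7583}{\left(- \frac{843178}{127}\right) \left(- \frac{1}{1457}\right) + 29038} = \frac{7583}{\frac{843178}{185039} + 29038} = \frac{7583}{\frac{5374005660}{185039}} = 7583 \cdot \frac{185039}{5374005660} = \frac{1403150737}{5374005660}$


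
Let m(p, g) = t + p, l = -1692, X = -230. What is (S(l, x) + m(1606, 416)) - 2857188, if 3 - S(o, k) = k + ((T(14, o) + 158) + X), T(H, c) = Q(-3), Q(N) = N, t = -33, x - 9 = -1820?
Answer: -2853726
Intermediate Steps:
x = -1811 (x = 9 - 1820 = -1811)
T(H, c) = -3
m(p, g) = -33 + p
S(o, k) = 78 - k (S(o, k) = 3 - (k + ((-3 + 158) - 230)) = 3 - (k + (155 - 230)) = 3 - (k - 75) = 3 - (-75 + k) = 3 + (75 - k) = 78 - k)
(S(l, x) + m(1606, 416)) - 2857188 = ((78 - 1*(-1811)) + (-33 + 1606)) - 2857188 = ((78 + 1811) + 1573) - 2857188 = (1889 + 1573) - 2857188 = 3462 - 2857188 = -2853726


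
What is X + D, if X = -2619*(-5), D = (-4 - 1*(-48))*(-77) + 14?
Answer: 9721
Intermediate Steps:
D = -3374 (D = (-4 + 48)*(-77) + 14 = 44*(-77) + 14 = -3388 + 14 = -3374)
X = 13095
X + D = 13095 - 3374 = 9721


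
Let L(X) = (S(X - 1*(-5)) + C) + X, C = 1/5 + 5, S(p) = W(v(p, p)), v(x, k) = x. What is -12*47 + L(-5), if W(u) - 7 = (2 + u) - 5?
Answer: -2799/5 ≈ -559.80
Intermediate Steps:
W(u) = 4 + u (W(u) = 7 + ((2 + u) - 5) = 7 + (-3 + u) = 4 + u)
S(p) = 4 + p
C = 26/5 (C = 1/5 + 5 = 26/5 ≈ 5.2000)
L(X) = 71/5 + 2*X (L(X) = ((4 + (X - 1*(-5))) + 26/5) + X = ((4 + (X + 5)) + 26/5) + X = ((4 + (5 + X)) + 26/5) + X = ((9 + X) + 26/5) + X = (71/5 + X) + X = 71/5 + 2*X)
-12*47 + L(-5) = -12*47 + (71/5 + 2*(-5)) = -564 + (71/5 - 10) = -564 + 21/5 = -2799/5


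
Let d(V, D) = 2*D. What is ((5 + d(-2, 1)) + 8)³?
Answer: 3375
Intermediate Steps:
((5 + d(-2, 1)) + 8)³ = ((5 + 2*1) + 8)³ = ((5 + 2) + 8)³ = (7 + 8)³ = 15³ = 3375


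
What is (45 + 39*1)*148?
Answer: 12432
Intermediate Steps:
(45 + 39*1)*148 = (45 + 39)*148 = 84*148 = 12432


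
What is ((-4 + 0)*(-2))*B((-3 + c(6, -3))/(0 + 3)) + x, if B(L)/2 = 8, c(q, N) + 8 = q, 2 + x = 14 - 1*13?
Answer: 127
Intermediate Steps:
x = -1 (x = -2 + (14 - 1*13) = -2 + (14 - 13) = -2 + 1 = -1)
c(q, N) = -8 + q
B(L) = 16 (B(L) = 2*8 = 16)
((-4 + 0)*(-2))*B((-3 + c(6, -3))/(0 + 3)) + x = ((-4 + 0)*(-2))*16 - 1 = -4*(-2)*16 - 1 = 8*16 - 1 = 128 - 1 = 127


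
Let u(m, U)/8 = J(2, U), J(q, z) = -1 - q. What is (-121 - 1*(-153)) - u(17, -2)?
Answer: 56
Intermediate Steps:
u(m, U) = -24 (u(m, U) = 8*(-1 - 1*2) = 8*(-1 - 2) = 8*(-3) = -24)
(-121 - 1*(-153)) - u(17, -2) = (-121 - 1*(-153)) - 1*(-24) = (-121 + 153) + 24 = 32 + 24 = 56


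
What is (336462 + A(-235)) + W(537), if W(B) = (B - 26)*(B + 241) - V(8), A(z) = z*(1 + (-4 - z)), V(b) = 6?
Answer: 679494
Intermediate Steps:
A(z) = z*(-3 - z)
W(B) = -6 + (-26 + B)*(241 + B) (W(B) = (B - 26)*(B + 241) - 1*6 = (-26 + B)*(241 + B) - 6 = -6 + (-26 + B)*(241 + B))
(336462 + A(-235)) + W(537) = (336462 - 1*(-235)*(3 - 235)) + (-6272 + 537**2 + 215*537) = (336462 - 1*(-235)*(-232)) + (-6272 + 288369 + 115455) = (336462 - 54520) + 397552 = 281942 + 397552 = 679494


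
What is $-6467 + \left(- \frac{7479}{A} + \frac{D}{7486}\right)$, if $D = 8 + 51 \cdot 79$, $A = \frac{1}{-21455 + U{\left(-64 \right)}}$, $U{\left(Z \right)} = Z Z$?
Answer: $\frac{971843708121}{7486} \approx 1.2982 \cdot 10^{8}$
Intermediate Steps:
$U{\left(Z \right)} = Z^{2}$
$A = - \frac{1}{17359}$ ($A = \frac{1}{-21455 + \left(-64\right)^{2}} = \frac{1}{-21455 + 4096} = \frac{1}{-17359} = - \frac{1}{17359} \approx -5.7607 \cdot 10^{-5}$)
$D = 4037$ ($D = 8 + 4029 = 4037$)
$-6467 + \left(- \frac{7479}{A} + \frac{D}{7486}\right) = -6467 + \left(- \frac{7479}{- \frac{1}{17359}} + \frac{4037}{7486}\right) = -6467 + \left(\left(-7479\right) \left(-17359\right) + 4037 \cdot \frac{1}{7486}\right) = -6467 + \left(129827961 + \frac{4037}{7486}\right) = -6467 + \frac{971892120083}{7486} = \frac{971843708121}{7486}$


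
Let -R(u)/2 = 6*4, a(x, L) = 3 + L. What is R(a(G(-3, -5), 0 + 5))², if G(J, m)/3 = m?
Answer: 2304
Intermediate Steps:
G(J, m) = 3*m
R(u) = -48 (R(u) = -12*4 = -2*24 = -48)
R(a(G(-3, -5), 0 + 5))² = (-48)² = 2304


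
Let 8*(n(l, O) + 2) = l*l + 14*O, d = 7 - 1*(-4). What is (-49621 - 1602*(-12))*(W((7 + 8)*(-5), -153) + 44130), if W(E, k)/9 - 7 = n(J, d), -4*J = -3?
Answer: -172553342829/128 ≈ -1.3481e+9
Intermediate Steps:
d = 11 (d = 7 + 4 = 11)
J = ¾ (J = -¼*(-3) = ¾ ≈ 0.75000)
n(l, O) = -2 + l²/8 + 7*O/4 (n(l, O) = -2 + (l*l + 14*O)/8 = -2 + (l² + 14*O)/8 = -2 + (l²/8 + 7*O/4) = -2 + l²/8 + 7*O/4)
W(E, k) = 28017/128 (W(E, k) = 63 + 9*(-2 + (¾)²/8 + (7/4)*11) = 63 + 9*(-2 + (⅛)*(9/16) + 77/4) = 63 + 9*(-2 + 9/128 + 77/4) = 63 + 9*(2217/128) = 63 + 19953/128 = 28017/128)
(-49621 - 1602*(-12))*(W((7 + 8)*(-5), -153) + 44130) = (-49621 - 1602*(-12))*(28017/128 + 44130) = (-49621 + 19224)*(5676657/128) = -30397*5676657/128 = -172553342829/128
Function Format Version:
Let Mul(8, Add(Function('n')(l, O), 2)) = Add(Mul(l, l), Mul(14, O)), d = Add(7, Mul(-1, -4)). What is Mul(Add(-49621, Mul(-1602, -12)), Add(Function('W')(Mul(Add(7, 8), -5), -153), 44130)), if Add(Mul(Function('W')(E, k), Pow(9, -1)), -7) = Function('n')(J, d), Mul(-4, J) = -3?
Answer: Rational(-172553342829, 128) ≈ -1.3481e+9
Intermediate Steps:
d = 11 (d = Add(7, 4) = 11)
J = Rational(3, 4) (J = Mul(Rational(-1, 4), -3) = Rational(3, 4) ≈ 0.75000)
Function('n')(l, O) = Add(-2, Mul(Rational(1, 8), Pow(l, 2)), Mul(Rational(7, 4), O)) (Function('n')(l, O) = Add(-2, Mul(Rational(1, 8), Add(Mul(l, l), Mul(14, O)))) = Add(-2, Mul(Rational(1, 8), Add(Pow(l, 2), Mul(14, O)))) = Add(-2, Add(Mul(Rational(1, 8), Pow(l, 2)), Mul(Rational(7, 4), O))) = Add(-2, Mul(Rational(1, 8), Pow(l, 2)), Mul(Rational(7, 4), O)))
Function('W')(E, k) = Rational(28017, 128) (Function('W')(E, k) = Add(63, Mul(9, Add(-2, Mul(Rational(1, 8), Pow(Rational(3, 4), 2)), Mul(Rational(7, 4), 11)))) = Add(63, Mul(9, Add(-2, Mul(Rational(1, 8), Rational(9, 16)), Rational(77, 4)))) = Add(63, Mul(9, Add(-2, Rational(9, 128), Rational(77, 4)))) = Add(63, Mul(9, Rational(2217, 128))) = Add(63, Rational(19953, 128)) = Rational(28017, 128))
Mul(Add(-49621, Mul(-1602, -12)), Add(Function('W')(Mul(Add(7, 8), -5), -153), 44130)) = Mul(Add(-49621, Mul(-1602, -12)), Add(Rational(28017, 128), 44130)) = Mul(Add(-49621, 19224), Rational(5676657, 128)) = Mul(-30397, Rational(5676657, 128)) = Rational(-172553342829, 128)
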